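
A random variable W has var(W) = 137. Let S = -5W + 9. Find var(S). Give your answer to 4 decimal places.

var(-5W + 9) = (-5)²·var(W) = 25·137 = 3425

3425.0000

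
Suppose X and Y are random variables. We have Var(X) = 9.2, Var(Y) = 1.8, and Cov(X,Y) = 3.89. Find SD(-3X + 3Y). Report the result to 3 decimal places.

Var(-3X + 3Y) = (-3)²·Var(X) + (3)²·Var(Y) + 2·(-3)·(3)·Cov(X,Y)
= 9·9.2 + 9·1.8 + -18·3.89 = 28.98
SD(-3X + 3Y) = √28.98 ≈ 5.383

5.383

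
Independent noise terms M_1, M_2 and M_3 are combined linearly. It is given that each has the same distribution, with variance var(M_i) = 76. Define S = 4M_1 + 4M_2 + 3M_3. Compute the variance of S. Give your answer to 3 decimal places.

3116.000

By independence, var(S) = (4)²var(M_1) + (4)²var(M_2) + (3)²var(M_3)
= (4)²·76 + (4)²·76 + (3)²·76 = 3116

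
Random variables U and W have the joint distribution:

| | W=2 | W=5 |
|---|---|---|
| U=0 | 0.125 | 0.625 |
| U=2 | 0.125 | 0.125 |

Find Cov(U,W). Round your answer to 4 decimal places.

-0.3750

E[U] = 0.5,  E[W] = 4.25
E[UW] = 1.75
Cov(U,W) = E[UW] − E[U]E[W] = 1.75 − (0.5)(4.25) = -0.375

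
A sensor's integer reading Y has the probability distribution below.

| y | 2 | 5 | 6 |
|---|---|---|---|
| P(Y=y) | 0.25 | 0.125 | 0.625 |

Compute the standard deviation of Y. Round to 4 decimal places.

1.6910

E[Y] = (2)(0.25) + (5)(0.125) + (6)(0.625) = 4.875
E[Y²] = (2)²(0.25) + (5)²(0.125) + (6)²(0.625) = 26.625
var(Y) = E[Y²] − (E[Y])² = 26.625 − (4.875)² = 2.859375
sd(Y) = √2.859375 ≈ 1.6910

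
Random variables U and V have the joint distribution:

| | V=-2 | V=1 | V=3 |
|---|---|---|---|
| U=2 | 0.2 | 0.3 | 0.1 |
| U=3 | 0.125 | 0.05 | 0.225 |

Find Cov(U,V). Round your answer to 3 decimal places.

0.205

E[U] = 2.4,  E[V] = 0.675
E[UV] = 1.825
Cov(U,V) = E[UV] − E[U]E[V] = 1.825 − (2.4)(0.675) = 0.205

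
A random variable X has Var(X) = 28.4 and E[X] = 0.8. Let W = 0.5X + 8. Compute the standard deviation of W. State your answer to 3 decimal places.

2.665

Var(0.5X + 8) = (0.5)²·28.4 = 7.1
sd(W) = √7.1 ≈ 2.665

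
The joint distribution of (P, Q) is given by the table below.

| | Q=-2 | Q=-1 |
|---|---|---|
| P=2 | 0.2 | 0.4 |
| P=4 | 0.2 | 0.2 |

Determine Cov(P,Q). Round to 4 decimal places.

E[P] = 2.8,  E[Q] = -1.4
E[PQ] = -4
Cov(P,Q) = E[PQ] − E[P]E[Q] = -4 − (2.8)(-1.4) = -0.08

-0.0800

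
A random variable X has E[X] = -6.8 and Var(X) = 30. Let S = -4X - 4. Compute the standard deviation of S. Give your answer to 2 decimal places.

Var(-4X - 4) = (-4)²·30 = 480
SD(S) = √480 ≈ 21.91

21.91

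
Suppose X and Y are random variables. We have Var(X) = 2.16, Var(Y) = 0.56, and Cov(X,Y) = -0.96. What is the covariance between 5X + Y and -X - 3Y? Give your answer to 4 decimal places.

Cov(5X + Y, -X - 3Y) = (5)(-1)Var(X) + (1)(-3)Var(Y) + [(5)(-3) + (1)(-1)]Cov(X,Y)
= -5·2.16 + -3·0.56 + -16·-0.96 = 2.88

2.8800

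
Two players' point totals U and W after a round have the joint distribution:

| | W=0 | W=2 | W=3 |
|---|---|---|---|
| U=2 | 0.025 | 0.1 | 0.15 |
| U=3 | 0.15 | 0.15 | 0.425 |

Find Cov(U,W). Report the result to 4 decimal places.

E[U] = 2.725,  E[W] = 2.225
E[UW] = 6.025
Cov(U,W) = E[UW] − E[U]E[W] = 6.025 − (2.725)(2.225) = -0.038125

-0.0381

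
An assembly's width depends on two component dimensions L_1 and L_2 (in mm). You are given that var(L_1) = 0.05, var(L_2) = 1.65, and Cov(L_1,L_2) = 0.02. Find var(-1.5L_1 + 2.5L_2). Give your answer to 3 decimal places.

var(-1.5L_1 + 2.5L_2) = (-1.5)²·var(L_1) + (2.5)²·var(L_2) + 2·(-1.5)·(2.5)·Cov(L_1,L_2)
= 2.25·0.05 + 6.25·1.65 + -7.5·0.02 = 10.275

10.275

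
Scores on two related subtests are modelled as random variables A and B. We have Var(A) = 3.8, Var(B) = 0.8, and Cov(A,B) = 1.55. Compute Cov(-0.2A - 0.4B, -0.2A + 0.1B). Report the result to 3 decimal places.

0.213

Cov(-0.2A - 0.4B, -0.2A + 0.1B) = (-0.2)(-0.2)Var(A) + (-0.4)(0.1)Var(B) + [(-0.2)(0.1) + (-0.4)(-0.2)]Cov(A,B)
= 0.04·3.8 + -0.04·0.8 + 0.06·1.55 = 0.213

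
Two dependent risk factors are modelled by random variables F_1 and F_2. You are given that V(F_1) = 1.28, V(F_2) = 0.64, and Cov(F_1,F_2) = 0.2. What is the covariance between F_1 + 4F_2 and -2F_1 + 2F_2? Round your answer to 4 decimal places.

Cov(F_1 + 4F_2, -2F_1 + 2F_2) = (1)(-2)V(F_1) + (4)(2)V(F_2) + [(1)(2) + (4)(-2)]Cov(F_1,F_2)
= -2·1.28 + 8·0.64 + -6·0.2 = 1.36

1.3600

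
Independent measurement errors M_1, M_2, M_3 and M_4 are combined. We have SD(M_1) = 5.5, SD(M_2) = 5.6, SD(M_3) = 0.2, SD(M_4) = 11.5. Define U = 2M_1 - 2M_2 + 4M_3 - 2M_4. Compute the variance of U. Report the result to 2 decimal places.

776.08

Var(M_1) = 30.25, Var(M_2) = 31.36, Var(M_3) = 0.04, Var(M_4) = 132.25
By independence, Var(U) = (2)²Var(M_1) + (-2)²Var(M_2) + (4)²Var(M_3) + (-2)²Var(M_4)
= (2)²·30.25 + (-2)²·31.36 + (4)²·0.04 + (-2)²·132.25 = 776.08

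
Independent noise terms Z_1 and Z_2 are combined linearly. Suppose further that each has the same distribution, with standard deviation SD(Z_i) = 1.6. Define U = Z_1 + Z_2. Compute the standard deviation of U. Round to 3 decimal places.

V(Z_i) = (1.6)² = 2.56
By independence, V(U) = (1)²V(Z_1) + (1)²V(Z_2)
= (1)²·2.56 + (1)²·2.56 = 5.12
SD(U) = √5.12 ≈ 2.263

2.263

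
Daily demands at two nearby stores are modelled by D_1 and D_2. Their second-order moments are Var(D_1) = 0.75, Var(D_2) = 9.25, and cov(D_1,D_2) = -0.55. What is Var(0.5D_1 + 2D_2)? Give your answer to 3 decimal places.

Var(0.5D_1 + 2D_2) = (0.5)²·Var(D_1) + (2)²·Var(D_2) + 2·(0.5)·(2)·cov(D_1,D_2)
= 0.25·0.75 + 4·9.25 + 2·-0.55 = 36.0875

36.088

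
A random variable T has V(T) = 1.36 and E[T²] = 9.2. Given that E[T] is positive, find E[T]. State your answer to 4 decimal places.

2.8000

(E[T])² = E[T²] − V(T) = 9.2 − 1.36 = 7.84
E[T] = √7.84 = 2.8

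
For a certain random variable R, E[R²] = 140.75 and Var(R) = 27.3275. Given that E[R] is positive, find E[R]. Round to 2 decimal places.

(E[R])² = E[R²] − Var(R) = 140.75 − 27.3275 = 113.4225
E[R] = √113.4225 = 10.65

10.65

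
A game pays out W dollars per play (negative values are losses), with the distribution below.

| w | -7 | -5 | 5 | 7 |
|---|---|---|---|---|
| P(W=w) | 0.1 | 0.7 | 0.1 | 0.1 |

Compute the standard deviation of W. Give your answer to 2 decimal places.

4.56

E[W] = (-7)(0.1) + (-5)(0.7) + (5)(0.1) + (7)(0.1) = -3
E[W²] = (-7)²(0.1) + (-5)²(0.7) + (5)²(0.1) + (7)²(0.1) = 29.8
var(W) = E[W²] − (E[W])² = 29.8 − (-3)² = 20.8
SD(W) = √20.8 ≈ 4.56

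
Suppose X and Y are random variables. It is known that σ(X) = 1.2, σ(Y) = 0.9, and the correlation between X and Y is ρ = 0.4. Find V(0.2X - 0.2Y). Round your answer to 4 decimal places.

V(X) = (1.2)² = 1.44;  V(Y) = (0.9)² = 0.81
Cov(X,Y) = ρ·σ(X)·σ(Y) = 0.4·1.2·0.9 = 0.432
V(0.2X - 0.2Y) = (0.2)²·V(X) + (-0.2)²·V(Y) + 2·(0.2)·(-0.2)·Cov(X,Y)
= 0.04·1.44 + 0.04·0.81 + -0.08·0.432 = 0.05544

0.0554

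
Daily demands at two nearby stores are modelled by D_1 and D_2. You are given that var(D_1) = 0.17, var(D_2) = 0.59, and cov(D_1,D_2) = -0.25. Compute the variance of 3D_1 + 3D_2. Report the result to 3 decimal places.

2.340

var(3D_1 + 3D_2) = (3)²·var(D_1) + (3)²·var(D_2) + 2·(3)·(3)·cov(D_1,D_2)
= 9·0.17 + 9·0.59 + 18·-0.25 = 2.34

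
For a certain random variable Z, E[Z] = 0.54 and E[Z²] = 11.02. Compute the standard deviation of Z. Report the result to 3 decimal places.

3.275

Var(Z) = 11.02 − (0.54)² = 10.7284
SD(Z) = √10.7284 ≈ 3.275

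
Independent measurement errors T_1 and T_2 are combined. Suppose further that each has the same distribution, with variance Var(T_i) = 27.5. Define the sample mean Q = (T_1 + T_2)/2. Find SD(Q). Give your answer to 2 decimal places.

3.71

By independence, Var(Q) = (0.5)²Var(T_1) + (0.5)²Var(T_2)
= (0.5)²·27.5 + (0.5)²·27.5 = 13.75
SD(Q) = √13.75 ≈ 3.71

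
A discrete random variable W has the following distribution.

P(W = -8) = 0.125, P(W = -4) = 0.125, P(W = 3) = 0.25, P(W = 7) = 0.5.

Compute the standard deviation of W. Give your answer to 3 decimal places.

E[W] = (-8)(0.125) + (-4)(0.125) + (3)(0.25) + (7)(0.5) = 2.75
E[W²] = (-8)²(0.125) + (-4)²(0.125) + (3)²(0.25) + (7)²(0.5) = 36.75
Var(W) = E[W²] − (E[W])² = 36.75 − (2.75)² = 29.1875
sd(W) = √29.1875 ≈ 5.403

5.403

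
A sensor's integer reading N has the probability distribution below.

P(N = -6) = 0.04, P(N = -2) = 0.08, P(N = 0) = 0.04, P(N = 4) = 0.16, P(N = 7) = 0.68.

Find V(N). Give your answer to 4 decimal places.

12.6400

E[N] = (-6)(0.04) + (-2)(0.08) + (0)(0.04) + (4)(0.16) + (7)(0.68) = 5
E[N²] = (-6)²(0.04) + (-2)²(0.08) + (0)²(0.04) + (4)²(0.16) + (7)²(0.68) = 37.64
V(N) = E[N²] − (E[N])² = 37.64 − (5)² = 12.64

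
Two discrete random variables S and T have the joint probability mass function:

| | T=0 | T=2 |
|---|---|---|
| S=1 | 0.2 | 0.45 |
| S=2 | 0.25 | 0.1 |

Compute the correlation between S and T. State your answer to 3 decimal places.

E[S] = 1.35,  E[T] = 1.1
E[ST] = 1.3
Cov(S,T) = E[ST] − E[S]E[T] = 1.3 − (1.35)(1.1) = -0.185
V(S) = 0.2275,  V(T) = 0.99
ρ = -0.185 / √(0.2275·0.99) ≈ -0.390

-0.390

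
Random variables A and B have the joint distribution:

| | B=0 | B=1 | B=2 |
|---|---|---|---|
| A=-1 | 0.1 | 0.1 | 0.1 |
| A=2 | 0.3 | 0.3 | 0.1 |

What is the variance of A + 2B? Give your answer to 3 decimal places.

E[A] = 1.1,  E[B] = 0.8,  E[AB] = 0.7
Var(A) = 3.1 − (1.1)² = 1.89;  Var(B) = 1.2 − (0.8)² = 0.56
Cov(A,B) = 0.7 − (1.1)(0.8) = -0.18
Var(A + 2B) = (1)²·1.89 + (2)²·0.56 + 2·(1)·(2)·-0.18 = 3.41

3.410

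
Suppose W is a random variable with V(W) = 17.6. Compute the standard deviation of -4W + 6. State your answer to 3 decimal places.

V(-4W + 6) = (-4)²·17.6 = 281.6
SD(-4W + 6) = √281.6 ≈ 16.781

16.781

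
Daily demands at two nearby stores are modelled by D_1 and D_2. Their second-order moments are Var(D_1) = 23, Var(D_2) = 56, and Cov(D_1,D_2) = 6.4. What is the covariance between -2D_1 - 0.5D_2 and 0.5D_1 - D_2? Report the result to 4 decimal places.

16.2000

Cov(-2D_1 - 0.5D_2, 0.5D_1 - D_2) = (-2)(0.5)Var(D_1) + (-0.5)(-1)Var(D_2) + [(-2)(-1) + (-0.5)(0.5)]Cov(D_1,D_2)
= -1·23 + 0.5·56 + 1.75·6.4 = 16.2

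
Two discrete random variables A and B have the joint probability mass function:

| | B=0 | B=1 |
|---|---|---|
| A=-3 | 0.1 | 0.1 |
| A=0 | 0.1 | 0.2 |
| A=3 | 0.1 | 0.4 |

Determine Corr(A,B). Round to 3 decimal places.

0.251

E[A] = 0.9,  E[B] = 0.7
E[AB] = 0.9
cov(A,B) = E[AB] − E[A]E[B] = 0.9 − (0.9)(0.7) = 0.27
V(A) = 5.49,  V(B) = 0.21
ρ = 0.27 / √(5.49·0.21) ≈ 0.251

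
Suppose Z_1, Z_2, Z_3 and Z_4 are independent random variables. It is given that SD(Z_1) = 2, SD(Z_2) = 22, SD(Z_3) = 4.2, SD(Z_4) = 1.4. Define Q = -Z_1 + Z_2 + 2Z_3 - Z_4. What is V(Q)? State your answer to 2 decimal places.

V(Z_1) = 4, V(Z_2) = 484, V(Z_3) = 17.64, V(Z_4) = 1.96
By independence, V(Q) = (-1)²V(Z_1) + (1)²V(Z_2) + (2)²V(Z_3) + (-1)²V(Z_4)
= (-1)²·4 + (1)²·484 + (2)²·17.64 + (-1)²·1.96 = 560.52

560.52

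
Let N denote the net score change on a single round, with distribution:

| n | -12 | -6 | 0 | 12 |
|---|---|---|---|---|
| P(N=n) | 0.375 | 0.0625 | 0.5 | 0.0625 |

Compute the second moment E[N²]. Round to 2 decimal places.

65.25

E[N²] = (-12)²(0.375) + (-6)²(0.0625) + (0)²(0.5) + (12)²(0.0625) = 65.25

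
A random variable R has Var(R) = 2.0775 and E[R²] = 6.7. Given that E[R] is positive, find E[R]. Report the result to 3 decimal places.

2.150

(E[R])² = E[R²] − Var(R) = 6.7 − 2.0775 = 4.6225
E[R] = √4.6225 = 2.15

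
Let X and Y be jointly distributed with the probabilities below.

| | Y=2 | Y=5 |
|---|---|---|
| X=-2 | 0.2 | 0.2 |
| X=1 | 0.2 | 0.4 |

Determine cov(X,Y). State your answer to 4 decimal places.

0.3600

E[X] = -0.2,  E[Y] = 3.8
E[XY] = -0.4
cov(X,Y) = E[XY] − E[X]E[Y] = -0.4 − (-0.2)(3.8) = 0.36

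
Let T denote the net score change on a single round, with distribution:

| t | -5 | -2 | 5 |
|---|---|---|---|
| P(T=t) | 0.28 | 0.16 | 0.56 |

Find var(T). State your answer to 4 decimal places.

20.4736

E[T] = (-5)(0.28) + (-2)(0.16) + (5)(0.56) = 1.08
E[T²] = (-5)²(0.28) + (-2)²(0.16) + (5)²(0.56) = 21.64
var(T) = E[T²] − (E[T])² = 21.64 − (1.08)² = 20.4736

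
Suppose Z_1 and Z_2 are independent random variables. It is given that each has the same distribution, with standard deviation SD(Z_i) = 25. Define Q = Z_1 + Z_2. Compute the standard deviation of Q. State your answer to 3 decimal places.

V(Z_i) = (25)² = 625
By independence, V(Q) = (1)²V(Z_1) + (1)²V(Z_2)
= (1)²·625 + (1)²·625 = 1250
SD(Q) = √1250 ≈ 35.355

35.355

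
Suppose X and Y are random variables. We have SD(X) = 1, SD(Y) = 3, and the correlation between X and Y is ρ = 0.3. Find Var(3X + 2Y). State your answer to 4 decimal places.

Var(X) = (1)² = 1;  Var(Y) = (3)² = 9
Cov(X,Y) = ρ·SD(X)·SD(Y) = 0.3·1·3 = 0.9
Var(3X + 2Y) = (3)²·Var(X) + (2)²·Var(Y) + 2·(3)·(2)·Cov(X,Y)
= 9·1 + 4·9 + 12·0.9 = 55.8

55.8000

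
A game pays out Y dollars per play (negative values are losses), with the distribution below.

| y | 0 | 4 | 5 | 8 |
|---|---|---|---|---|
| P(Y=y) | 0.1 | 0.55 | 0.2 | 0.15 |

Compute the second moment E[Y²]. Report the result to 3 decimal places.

E[Y²] = (0)²(0.1) + (4)²(0.55) + (5)²(0.2) + (8)²(0.15) = 23.4

23.400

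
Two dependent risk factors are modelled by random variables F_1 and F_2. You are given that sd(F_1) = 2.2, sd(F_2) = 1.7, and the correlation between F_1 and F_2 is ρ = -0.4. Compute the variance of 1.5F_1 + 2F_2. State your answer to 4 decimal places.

13.4740

V(F_1) = (2.2)² = 4.84;  V(F_2) = (1.7)² = 2.89
Cov(F_1,F_2) = ρ·sd(F_1)·sd(F_2) = -0.4·2.2·1.7 = -1.496
V(1.5F_1 + 2F_2) = (1.5)²·V(F_1) + (2)²·V(F_2) + 2·(1.5)·(2)·Cov(F_1,F_2)
= 2.25·4.84 + 4·2.89 + 6·-1.496 = 13.474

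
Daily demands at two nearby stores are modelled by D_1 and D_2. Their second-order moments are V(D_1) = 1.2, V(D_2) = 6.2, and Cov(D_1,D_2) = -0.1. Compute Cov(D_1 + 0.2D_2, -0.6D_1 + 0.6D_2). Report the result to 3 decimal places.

Cov(D_1 + 0.2D_2, -0.6D_1 + 0.6D_2) = (1)(-0.6)V(D_1) + (0.2)(0.6)V(D_2) + [(1)(0.6) + (0.2)(-0.6)]Cov(D_1,D_2)
= -0.6·1.2 + 0.12·6.2 + 0.48·-0.1 = -0.024

-0.024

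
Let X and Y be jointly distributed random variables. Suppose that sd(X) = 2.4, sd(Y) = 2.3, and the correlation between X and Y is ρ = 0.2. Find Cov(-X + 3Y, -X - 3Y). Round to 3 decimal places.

Var(X) = (2.4)² = 5.76;  Var(Y) = (2.3)² = 5.29
Cov(X,Y) = ρ·sd(X)·sd(Y) = 0.2·2.4·2.3 = 1.104
Cov(-X + 3Y, -X - 3Y) = (-1)(-1)Var(X) + (3)(-3)Var(Y) + [(-1)(-3) + (3)(-1)]Cov(X,Y)
= 1·5.76 + -9·5.29 + 0·1.104 = -41.85

-41.850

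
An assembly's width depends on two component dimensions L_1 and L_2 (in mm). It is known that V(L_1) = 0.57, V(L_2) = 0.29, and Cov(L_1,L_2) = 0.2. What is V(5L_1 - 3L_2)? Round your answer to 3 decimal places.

10.860

V(5L_1 - 3L_2) = (5)²·V(L_1) + (-3)²·V(L_2) + 2·(5)·(-3)·Cov(L_1,L_2)
= 25·0.57 + 9·0.29 + -30·0.2 = 10.86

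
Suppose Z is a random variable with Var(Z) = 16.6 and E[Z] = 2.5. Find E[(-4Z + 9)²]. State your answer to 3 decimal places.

E[-4Z + 9] = -4·2.5 + 9 = -1
Var(-4Z + 9) = (-4)²·16.6 = 265.6
E[(-4Z + 9)²] = Var((-4Z + 9)) + (E[(-4Z + 9)])² = 265.6 + (-1)² = 266.6

266.600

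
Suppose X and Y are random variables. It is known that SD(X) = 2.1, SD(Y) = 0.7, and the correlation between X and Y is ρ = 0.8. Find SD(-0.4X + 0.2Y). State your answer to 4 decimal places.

var(X) = (2.1)² = 4.41;  var(Y) = (0.7)² = 0.49
cov(X,Y) = ρ·SD(X)·SD(Y) = 0.8·2.1·0.7 = 1.176
var(-0.4X + 0.2Y) = (-0.4)²·var(X) + (0.2)²·var(Y) + 2·(-0.4)·(0.2)·cov(X,Y)
= 0.16·4.41 + 0.04·0.49 + -0.16·1.176 = 0.53704
SD(-0.4X + 0.2Y) = √0.53704 ≈ 0.7328

0.7328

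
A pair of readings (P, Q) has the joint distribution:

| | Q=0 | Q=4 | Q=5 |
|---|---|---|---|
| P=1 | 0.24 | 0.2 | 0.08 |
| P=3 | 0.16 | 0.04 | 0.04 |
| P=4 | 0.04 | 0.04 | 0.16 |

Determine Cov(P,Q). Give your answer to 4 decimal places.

E[P] = 2.2,  E[Q] = 2.52
E[PQ] = 6.12
Cov(P,Q) = E[PQ] − E[P]E[Q] = 6.12 − (2.2)(2.52) = 0.576

0.5760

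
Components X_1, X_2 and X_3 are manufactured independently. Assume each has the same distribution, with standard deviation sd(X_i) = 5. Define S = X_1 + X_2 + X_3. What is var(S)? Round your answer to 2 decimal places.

75.00

var(X_i) = (5)² = 25
By independence, var(S) = (1)²var(X_1) + (1)²var(X_2) + (1)²var(X_3)
= (1)²·25 + (1)²·25 + (1)²·25 = 75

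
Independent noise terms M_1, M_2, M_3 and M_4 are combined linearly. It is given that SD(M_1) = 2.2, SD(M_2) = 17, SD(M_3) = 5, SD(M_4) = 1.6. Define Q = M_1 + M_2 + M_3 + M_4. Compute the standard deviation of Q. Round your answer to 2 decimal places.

17.93

Var(M_1) = 4.84, Var(M_2) = 289, Var(M_3) = 25, Var(M_4) = 2.56
By independence, Var(Q) = (1)²Var(M_1) + (1)²Var(M_2) + (1)²Var(M_3) + (1)²Var(M_4)
= (1)²·4.84 + (1)²·289 + (1)²·25 + (1)²·2.56 = 321.4
SD(Q) = √321.4 ≈ 17.93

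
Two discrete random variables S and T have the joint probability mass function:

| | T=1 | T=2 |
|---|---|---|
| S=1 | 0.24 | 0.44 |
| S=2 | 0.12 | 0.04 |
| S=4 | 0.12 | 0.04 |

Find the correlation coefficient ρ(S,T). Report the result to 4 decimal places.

E[S] = 1.64,  E[T] = 1.52
E[ST] = 2.32
cov(S,T) = E[ST] − E[S]E[T] = 2.32 − (1.64)(1.52) = -0.1728
var(S) = 1.1904,  var(T) = 0.2496
ρ = -0.1728 / √(1.1904·0.2496) ≈ -0.3170

-0.3170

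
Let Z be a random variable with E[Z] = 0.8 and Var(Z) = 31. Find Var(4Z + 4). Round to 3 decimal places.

496.000

Var(4Z + 4) = (4)²·Var(Z) = 16·31 = 496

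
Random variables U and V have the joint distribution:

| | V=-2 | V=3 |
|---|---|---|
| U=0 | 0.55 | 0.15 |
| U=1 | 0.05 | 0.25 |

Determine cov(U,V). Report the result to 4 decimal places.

0.6500

E[U] = 0.3,  E[V] = 0
E[UV] = 0.65
cov(U,V) = E[UV] − E[U]E[V] = 0.65 − (0.3)(0) = 0.65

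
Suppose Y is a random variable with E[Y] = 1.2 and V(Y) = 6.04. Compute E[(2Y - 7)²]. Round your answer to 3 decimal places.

E[2Y - 7] = 2·1.2 − 7 = -4.6
V(2Y - 7) = (2)²·6.04 = 24.16
E[(2Y - 7)²] = V((2Y - 7)) + (E[(2Y - 7)])² = 24.16 + (-4.6)² = 45.32

45.320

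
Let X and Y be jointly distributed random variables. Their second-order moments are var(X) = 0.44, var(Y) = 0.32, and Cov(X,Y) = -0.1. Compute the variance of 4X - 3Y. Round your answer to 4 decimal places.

12.3200

var(4X - 3Y) = (4)²·var(X) + (-3)²·var(Y) + 2·(4)·(-3)·Cov(X,Y)
= 16·0.44 + 9·0.32 + -24·-0.1 = 12.32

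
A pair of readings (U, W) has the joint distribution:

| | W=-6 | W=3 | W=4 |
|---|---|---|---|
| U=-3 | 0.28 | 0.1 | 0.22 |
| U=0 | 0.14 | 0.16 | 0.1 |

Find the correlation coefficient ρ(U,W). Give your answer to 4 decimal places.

0.0967

E[U] = -1.8,  E[W] = -0.46
E[UW] = 1.5
cov(U,W) = E[UW] − E[U]E[W] = 1.5 − (-1.8)(-0.46) = 0.672
V(U) = 2.16,  V(W) = 22.3684
ρ = 0.672 / √(2.16·22.3684) ≈ 0.0967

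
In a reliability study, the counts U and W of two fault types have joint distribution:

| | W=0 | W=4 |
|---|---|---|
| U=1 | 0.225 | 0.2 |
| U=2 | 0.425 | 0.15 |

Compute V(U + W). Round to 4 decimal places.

3.4744

E[U] = 1.575,  E[W] = 1.4,  E[UW] = 2
V(U) = 2.725 − (1.575)² = 0.244375;  V(W) = 5.6 − (1.4)² = 3.64
Cov(U,W) = 2 − (1.575)(1.4) = -0.205
V(U + W) = (1)²·0.244375 + (1)²·3.64 + 2·(1)·(1)·-0.205 = 3.474375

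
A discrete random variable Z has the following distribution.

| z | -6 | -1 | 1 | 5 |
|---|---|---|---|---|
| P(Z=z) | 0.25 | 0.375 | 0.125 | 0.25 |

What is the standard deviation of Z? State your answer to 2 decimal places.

3.94

E[Z] = (-6)(0.25) + (-1)(0.375) + (1)(0.125) + (5)(0.25) = -0.5
E[Z²] = (-6)²(0.25) + (-1)²(0.375) + (1)²(0.125) + (5)²(0.25) = 15.75
V(Z) = E[Z²] − (E[Z])² = 15.75 − (-0.5)² = 15.5
σ(Z) = √15.5 ≈ 3.94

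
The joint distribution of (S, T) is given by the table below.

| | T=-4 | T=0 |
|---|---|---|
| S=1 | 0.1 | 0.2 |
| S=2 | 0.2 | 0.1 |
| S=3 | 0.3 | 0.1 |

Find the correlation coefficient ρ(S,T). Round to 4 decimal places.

-0.3440

E[S] = 2.1,  E[T] = -2.4
E[ST] = -5.6
cov(S,T) = E[ST] − E[S]E[T] = -5.6 − (2.1)(-2.4) = -0.56
var(S) = 0.69,  var(T) = 3.84
ρ = -0.56 / √(0.69·3.84) ≈ -0.3440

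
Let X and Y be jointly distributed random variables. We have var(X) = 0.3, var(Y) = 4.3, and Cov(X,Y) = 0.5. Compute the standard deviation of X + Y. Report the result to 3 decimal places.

var(X + Y) = (1)²·var(X) + (1)²·var(Y) + 2·(1)·(1)·Cov(X,Y)
= 1·0.3 + 1·4.3 + 2·0.5 = 5.6
σ(X + Y) = √5.6 ≈ 2.366

2.366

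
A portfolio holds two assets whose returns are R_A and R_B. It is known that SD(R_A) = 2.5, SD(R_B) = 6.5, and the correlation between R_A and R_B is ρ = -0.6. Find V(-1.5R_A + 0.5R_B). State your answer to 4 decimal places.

39.2500

V(R_A) = (2.5)² = 6.25;  V(R_B) = (6.5)² = 42.25
Cov(R_A,R_B) = ρ·SD(R_A)·SD(R_B) = -0.6·2.5·6.5 = -9.75
V(-1.5R_A + 0.5R_B) = (-1.5)²·V(R_A) + (0.5)²·V(R_B) + 2·(-1.5)·(0.5)·Cov(R_A,R_B)
= 2.25·6.25 + 0.25·42.25 + -1.5·-9.75 = 39.25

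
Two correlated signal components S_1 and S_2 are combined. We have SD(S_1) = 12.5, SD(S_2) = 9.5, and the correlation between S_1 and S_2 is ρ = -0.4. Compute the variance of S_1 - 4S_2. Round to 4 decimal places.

1980.2500

Var(S_1) = (12.5)² = 156.25;  Var(S_2) = (9.5)² = 90.25
Cov(S_1,S_2) = ρ·SD(S_1)·SD(S_2) = -0.4·12.5·9.5 = -47.5
Var(S_1 - 4S_2) = (1)²·Var(S_1) + (-4)²·Var(S_2) + 2·(1)·(-4)·Cov(S_1,S_2)
= 1·156.25 + 16·90.25 + -8·-47.5 = 1980.25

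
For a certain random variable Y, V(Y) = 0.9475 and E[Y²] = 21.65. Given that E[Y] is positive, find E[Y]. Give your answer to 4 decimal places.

(E[Y])² = E[Y²] − V(Y) = 21.65 − 0.9475 = 20.7025
E[Y] = √20.7025 = 4.55

4.5500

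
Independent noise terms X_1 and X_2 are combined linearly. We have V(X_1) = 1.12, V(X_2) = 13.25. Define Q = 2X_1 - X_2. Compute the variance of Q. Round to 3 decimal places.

By independence, V(Q) = (2)²V(X_1) + (-1)²V(X_2)
= (2)²·1.12 + (-1)²·13.25 = 17.73

17.730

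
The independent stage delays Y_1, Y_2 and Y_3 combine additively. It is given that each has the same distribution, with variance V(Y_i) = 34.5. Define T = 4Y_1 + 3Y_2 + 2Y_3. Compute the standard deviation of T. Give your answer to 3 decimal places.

By independence, V(T) = (4)²V(Y_1) + (3)²V(Y_2) + (2)²V(Y_3)
= (4)²·34.5 + (3)²·34.5 + (2)²·34.5 = 1000.5
sd(T) = √1000.5 ≈ 31.631

31.631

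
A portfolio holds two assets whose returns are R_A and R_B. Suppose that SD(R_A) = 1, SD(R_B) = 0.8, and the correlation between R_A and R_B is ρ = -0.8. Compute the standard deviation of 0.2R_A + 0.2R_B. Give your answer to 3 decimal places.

var(R_A) = (1)² = 1;  var(R_B) = (0.8)² = 0.64
Cov(R_A,R_B) = ρ·SD(R_A)·SD(R_B) = -0.8·1·0.8 = -0.64
var(0.2R_A + 0.2R_B) = (0.2)²·var(R_A) + (0.2)²·var(R_B) + 2·(0.2)·(0.2)·Cov(R_A,R_B)
= 0.04·1 + 0.04·0.64 + 0.08·-0.64 = 0.0144
SD(0.2R_A + 0.2R_B) = √0.0144 ≈ 0.120

0.120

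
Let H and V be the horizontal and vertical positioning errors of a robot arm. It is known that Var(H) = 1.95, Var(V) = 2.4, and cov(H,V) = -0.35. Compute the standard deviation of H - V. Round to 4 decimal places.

Var(H - V) = (1)²·Var(H) + (-1)²·Var(V) + 2·(1)·(-1)·cov(H,V)
= 1·1.95 + 1·2.4 + -2·-0.35 = 5.05
SD(H - V) = √5.05 ≈ 2.2472

2.2472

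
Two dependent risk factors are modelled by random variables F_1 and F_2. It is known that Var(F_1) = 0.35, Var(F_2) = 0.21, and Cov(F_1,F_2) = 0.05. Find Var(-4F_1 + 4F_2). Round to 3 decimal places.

7.360

Var(-4F_1 + 4F_2) = (-4)²·Var(F_1) + (4)²·Var(F_2) + 2·(-4)·(4)·Cov(F_1,F_2)
= 16·0.35 + 16·0.21 + -32·0.05 = 7.36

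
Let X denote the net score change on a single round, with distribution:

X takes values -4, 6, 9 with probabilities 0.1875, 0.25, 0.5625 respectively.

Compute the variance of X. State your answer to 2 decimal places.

23.78

E[X] = (-4)(0.1875) + (6)(0.25) + (9)(0.5625) = 5.8125
E[X²] = (-4)²(0.1875) + (6)²(0.25) + (9)²(0.5625) = 57.5625
V(X) = E[X²] − (E[X])² = 57.5625 − (5.8125)² = 23.77734375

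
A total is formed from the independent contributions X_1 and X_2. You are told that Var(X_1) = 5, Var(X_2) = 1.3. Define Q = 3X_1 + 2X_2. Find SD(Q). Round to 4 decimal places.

7.0852

By independence, Var(Q) = (3)²Var(X_1) + (2)²Var(X_2)
= (3)²·5 + (2)²·1.3 = 50.2
SD(Q) = √50.2 ≈ 7.0852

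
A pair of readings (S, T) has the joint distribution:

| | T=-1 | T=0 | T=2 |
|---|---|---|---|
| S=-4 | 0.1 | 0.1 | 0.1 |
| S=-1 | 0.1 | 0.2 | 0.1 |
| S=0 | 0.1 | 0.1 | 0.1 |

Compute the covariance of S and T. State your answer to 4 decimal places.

-0.0200

E[S] = -1.6,  E[T] = 0.3
E[ST] = -0.5
Cov(S,T) = E[ST] − E[S]E[T] = -0.5 − (-1.6)(0.3) = -0.02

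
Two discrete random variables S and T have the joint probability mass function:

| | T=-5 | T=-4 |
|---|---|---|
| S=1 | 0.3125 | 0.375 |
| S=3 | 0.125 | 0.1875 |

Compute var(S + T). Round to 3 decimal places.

1.152

E[S] = 1.625,  E[T] = -4.4375,  E[ST] = -7.1875
var(S) = 3.5 − (1.625)² = 0.859375;  var(T) = 19.9375 − (-4.4375)² = 0.24609375
cov(S,T) = -7.1875 − (1.625)(-4.4375) = 0.0234375
var(S + T) = (1)²·0.859375 + (1)²·0.24609375 + 2·(1)·(1)·0.0234375 = 1.15234375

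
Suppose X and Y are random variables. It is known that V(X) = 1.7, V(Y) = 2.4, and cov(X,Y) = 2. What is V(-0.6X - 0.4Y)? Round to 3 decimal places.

V(-0.6X - 0.4Y) = (-0.6)²·V(X) + (-0.4)²·V(Y) + 2·(-0.6)·(-0.4)·cov(X,Y)
= 0.36·1.7 + 0.16·2.4 + 0.48·2 = 1.956

1.956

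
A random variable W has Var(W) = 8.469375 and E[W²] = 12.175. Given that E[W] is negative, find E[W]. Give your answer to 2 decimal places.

(E[W])² = E[W²] − Var(W) = 12.175 − 8.469375 = 3.705625
E[W] = −√3.705625 = -1.925

-1.93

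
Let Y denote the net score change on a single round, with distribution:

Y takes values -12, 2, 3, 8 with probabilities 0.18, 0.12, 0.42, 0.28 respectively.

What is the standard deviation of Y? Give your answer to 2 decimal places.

6.75

E[Y] = (-12)(0.18) + (2)(0.12) + (3)(0.42) + (8)(0.28) = 1.58
E[Y²] = (-12)²(0.18) + (2)²(0.12) + (3)²(0.42) + (8)²(0.28) = 48.1
Var(Y) = E[Y²] − (E[Y])² = 48.1 − (1.58)² = 45.6036
σ(Y) = √45.6036 ≈ 6.75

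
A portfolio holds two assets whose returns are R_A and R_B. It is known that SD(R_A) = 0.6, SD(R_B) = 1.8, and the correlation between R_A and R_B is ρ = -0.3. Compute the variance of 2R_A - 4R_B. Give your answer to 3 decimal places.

var(R_A) = (0.6)² = 0.36;  var(R_B) = (1.8)² = 3.24
cov(R_A,R_B) = ρ·SD(R_A)·SD(R_B) = -0.3·0.6·1.8 = -0.324
var(2R_A - 4R_B) = (2)²·var(R_A) + (-4)²·var(R_B) + 2·(2)·(-4)·cov(R_A,R_B)
= 4·0.36 + 16·3.24 + -16·-0.324 = 58.464

58.464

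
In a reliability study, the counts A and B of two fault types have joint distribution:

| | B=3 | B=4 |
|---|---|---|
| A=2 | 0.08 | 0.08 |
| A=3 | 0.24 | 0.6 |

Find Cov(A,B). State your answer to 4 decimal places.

E[A] = 2.84,  E[B] = 3.68
E[AB] = 10.48
Cov(A,B) = E[AB] − E[A]E[B] = 10.48 − (2.84)(3.68) = 0.0288

0.0288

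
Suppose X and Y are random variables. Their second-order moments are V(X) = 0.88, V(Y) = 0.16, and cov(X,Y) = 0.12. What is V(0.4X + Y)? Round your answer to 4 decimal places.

V(0.4X + Y) = (0.4)²·V(X) + (1)²·V(Y) + 2·(0.4)·(1)·cov(X,Y)
= 0.16·0.88 + 1·0.16 + 0.8·0.12 = 0.3968

0.3968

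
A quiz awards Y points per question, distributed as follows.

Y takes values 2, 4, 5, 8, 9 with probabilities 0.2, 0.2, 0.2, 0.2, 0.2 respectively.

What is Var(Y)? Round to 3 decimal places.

E[Y] = (2)(0.2) + (4)(0.2) + (5)(0.2) + (8)(0.2) + (9)(0.2) = 5.6
E[Y²] = (2)²(0.2) + (4)²(0.2) + (5)²(0.2) + (8)²(0.2) + (9)²(0.2) = 38
Var(Y) = E[Y²] − (E[Y])² = 38 − (5.6)² = 6.64

6.640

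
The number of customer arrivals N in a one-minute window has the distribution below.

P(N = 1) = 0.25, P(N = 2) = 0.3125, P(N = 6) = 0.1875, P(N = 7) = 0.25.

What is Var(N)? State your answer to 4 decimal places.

E[N] = (1)(0.25) + (2)(0.3125) + (6)(0.1875) + (7)(0.25) = 3.75
E[N²] = (1)²(0.25) + (2)²(0.3125) + (6)²(0.1875) + (7)²(0.25) = 20.5
Var(N) = E[N²] − (E[N])² = 20.5 − (3.75)² = 6.4375

6.4375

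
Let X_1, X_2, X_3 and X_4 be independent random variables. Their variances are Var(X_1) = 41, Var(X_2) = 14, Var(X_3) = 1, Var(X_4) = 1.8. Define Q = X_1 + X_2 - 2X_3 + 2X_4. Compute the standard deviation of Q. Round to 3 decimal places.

8.136

By independence, Var(Q) = (1)²Var(X_1) + (1)²Var(X_2) + (-2)²Var(X_3) + (2)²Var(X_4)
= (1)²·41 + (1)²·14 + (-2)²·1 + (2)²·1.8 = 66.2
sd(Q) = √66.2 ≈ 8.136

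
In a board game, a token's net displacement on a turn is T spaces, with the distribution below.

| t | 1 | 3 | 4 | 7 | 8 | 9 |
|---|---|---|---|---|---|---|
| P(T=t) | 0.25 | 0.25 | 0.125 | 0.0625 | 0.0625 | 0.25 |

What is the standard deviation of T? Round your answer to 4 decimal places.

E[T] = (1)(0.25) + (3)(0.25) + (4)(0.125) + (7)(0.0625) + (8)(0.0625) + (9)(0.25) = 4.6875
E[T²] = (1)²(0.25) + (3)²(0.25) + (4)²(0.125) + (7)²(0.0625) + (8)²(0.0625) + (9)²(0.25) = 31.8125
V(T) = E[T²] − (E[T])² = 31.8125 − (4.6875)² = 9.83984375
σ(T) = √9.83984375 ≈ 3.1369

3.1369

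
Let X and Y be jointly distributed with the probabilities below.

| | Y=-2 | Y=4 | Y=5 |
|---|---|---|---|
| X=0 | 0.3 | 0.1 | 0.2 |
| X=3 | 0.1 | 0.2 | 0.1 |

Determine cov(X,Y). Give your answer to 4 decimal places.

E[X] = 1.2,  E[Y] = 1.9
E[XY] = 3.3
cov(X,Y) = E[XY] − E[X]E[Y] = 3.3 − (1.2)(1.9) = 1.02

1.0200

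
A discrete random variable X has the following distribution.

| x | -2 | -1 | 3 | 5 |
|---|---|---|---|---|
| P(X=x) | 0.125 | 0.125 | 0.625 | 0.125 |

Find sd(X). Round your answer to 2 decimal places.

2.20

E[X] = (-2)(0.125) + (-1)(0.125) + (3)(0.625) + (5)(0.125) = 2.125
E[X²] = (-2)²(0.125) + (-1)²(0.125) + (3)²(0.625) + (5)²(0.125) = 9.375
Var(X) = E[X²] − (E[X])² = 9.375 − (2.125)² = 4.859375
sd(X) = √4.859375 ≈ 2.20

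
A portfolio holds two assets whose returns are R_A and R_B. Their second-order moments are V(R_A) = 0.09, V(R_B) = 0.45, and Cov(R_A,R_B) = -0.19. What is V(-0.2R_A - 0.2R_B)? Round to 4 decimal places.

0.0064

V(-0.2R_A - 0.2R_B) = (-0.2)²·V(R_A) + (-0.2)²·V(R_B) + 2·(-0.2)·(-0.2)·Cov(R_A,R_B)
= 0.04·0.09 + 0.04·0.45 + 0.08·-0.19 = 0.0064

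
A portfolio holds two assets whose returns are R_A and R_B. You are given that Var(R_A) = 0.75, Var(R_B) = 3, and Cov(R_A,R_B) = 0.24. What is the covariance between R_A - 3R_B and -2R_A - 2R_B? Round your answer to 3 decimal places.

Cov(R_A - 3R_B, -2R_A - 2R_B) = (1)(-2)Var(R_A) + (-3)(-2)Var(R_B) + [(1)(-2) + (-3)(-2)]Cov(R_A,R_B)
= -2·0.75 + 6·3 + 4·0.24 = 17.46

17.460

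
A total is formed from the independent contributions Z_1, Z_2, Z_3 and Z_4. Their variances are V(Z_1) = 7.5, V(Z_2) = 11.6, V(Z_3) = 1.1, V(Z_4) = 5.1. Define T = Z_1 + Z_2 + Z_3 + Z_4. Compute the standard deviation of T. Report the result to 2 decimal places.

By independence, V(T) = (1)²V(Z_1) + (1)²V(Z_2) + (1)²V(Z_3) + (1)²V(Z_4)
= (1)²·7.5 + (1)²·11.6 + (1)²·1.1 + (1)²·5.1 = 25.3
σ(T) = √25.3 ≈ 5.03

5.03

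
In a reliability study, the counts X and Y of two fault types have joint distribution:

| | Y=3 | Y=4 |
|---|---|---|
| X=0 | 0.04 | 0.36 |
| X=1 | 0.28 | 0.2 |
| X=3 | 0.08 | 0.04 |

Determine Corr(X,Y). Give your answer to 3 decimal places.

E[X] = 0.84,  E[Y] = 3.6
E[XY] = 2.84
Cov(X,Y) = E[XY] − E[X]E[Y] = 2.84 − (0.84)(3.6) = -0.184
V(X) = 0.8544,  V(Y) = 0.24
ρ = -0.184 / √(0.8544·0.24) ≈ -0.406

-0.406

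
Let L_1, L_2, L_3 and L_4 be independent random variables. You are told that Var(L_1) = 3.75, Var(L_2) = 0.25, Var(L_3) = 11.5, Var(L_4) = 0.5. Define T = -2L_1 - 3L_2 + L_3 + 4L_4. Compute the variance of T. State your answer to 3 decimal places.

36.750

By independence, Var(T) = (-2)²Var(L_1) + (-3)²Var(L_2) + (1)²Var(L_3) + (4)²Var(L_4)
= (-2)²·3.75 + (-3)²·0.25 + (1)²·11.5 + (4)²·0.5 = 36.75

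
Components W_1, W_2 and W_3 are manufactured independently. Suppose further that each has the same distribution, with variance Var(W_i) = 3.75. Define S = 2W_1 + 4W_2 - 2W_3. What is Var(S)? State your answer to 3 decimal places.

By independence, Var(S) = (2)²Var(W_1) + (4)²Var(W_2) + (-2)²Var(W_3)
= (2)²·3.75 + (4)²·3.75 + (-2)²·3.75 = 90

90.000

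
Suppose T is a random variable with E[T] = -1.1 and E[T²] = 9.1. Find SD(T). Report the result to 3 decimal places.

2.809

Var(T) = 9.1 − (-1.1)² = 7.89
SD(T) = √7.89 ≈ 2.809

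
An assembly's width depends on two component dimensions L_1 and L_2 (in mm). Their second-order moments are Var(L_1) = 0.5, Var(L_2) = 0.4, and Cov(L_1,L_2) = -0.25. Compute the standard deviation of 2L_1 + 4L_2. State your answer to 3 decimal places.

Var(2L_1 + 4L_2) = (2)²·Var(L_1) + (4)²·Var(L_2) + 2·(2)·(4)·Cov(L_1,L_2)
= 4·0.5 + 16·0.4 + 16·-0.25 = 4.4
SD(2L_1 + 4L_2) = √4.4 ≈ 2.098

2.098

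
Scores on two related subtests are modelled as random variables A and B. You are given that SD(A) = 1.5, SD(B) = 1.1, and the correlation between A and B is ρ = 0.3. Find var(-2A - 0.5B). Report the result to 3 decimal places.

var(A) = (1.5)² = 2.25;  var(B) = (1.1)² = 1.21
cov(A,B) = ρ·SD(A)·SD(B) = 0.3·1.5·1.1 = 0.495
var(-2A - 0.5B) = (-2)²·var(A) + (-0.5)²·var(B) + 2·(-2)·(-0.5)·cov(A,B)
= 4·2.25 + 0.25·1.21 + 2·0.495 = 10.2925

10.293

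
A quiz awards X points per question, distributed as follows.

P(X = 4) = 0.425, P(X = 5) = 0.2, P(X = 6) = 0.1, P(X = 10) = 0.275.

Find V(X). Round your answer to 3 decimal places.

E[X] = (4)(0.425) + (5)(0.2) + (6)(0.1) + (10)(0.275) = 6.05
E[X²] = (4)²(0.425) + (5)²(0.2) + (6)²(0.1) + (10)²(0.275) = 42.9
V(X) = E[X²] − (E[X])² = 42.9 − (6.05)² = 6.2975

6.298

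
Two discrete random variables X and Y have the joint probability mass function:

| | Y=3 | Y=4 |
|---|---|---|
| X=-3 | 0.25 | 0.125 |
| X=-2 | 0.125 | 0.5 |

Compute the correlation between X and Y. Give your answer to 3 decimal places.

E[X] = -2.375,  E[Y] = 3.625
E[XY] = -8.5
cov(X,Y) = E[XY] − E[X]E[Y] = -8.5 − (-2.375)(3.625) = 0.109375
Var(X) = 0.234375,  Var(Y) = 0.234375
ρ = 0.109375 / √(0.234375·0.234375) ≈ 0.467

0.467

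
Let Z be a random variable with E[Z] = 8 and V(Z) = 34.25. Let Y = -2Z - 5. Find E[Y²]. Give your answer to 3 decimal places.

E[-2Z - 5] = -2·8 − 5 = -21
V(-2Z - 5) = (-2)²·34.25 = 137
E[Y²] = V(Y) + (E[Y])² = 137 + (-21)² = 578

578.000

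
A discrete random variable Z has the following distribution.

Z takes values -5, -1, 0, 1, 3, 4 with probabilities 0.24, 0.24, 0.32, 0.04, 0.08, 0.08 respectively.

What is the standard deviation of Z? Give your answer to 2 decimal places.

E[Z] = (-5)(0.24) + (-1)(0.24) + (0)(0.32) + (1)(0.04) + (3)(0.08) + (4)(0.08) = -0.84
E[Z²] = (-5)²(0.24) + (-1)²(0.24) + (0)²(0.32) + (1)²(0.04) + (3)²(0.08) + (4)²(0.08) = 8.28
V(Z) = E[Z²] − (E[Z])² = 8.28 − (-0.84)² = 7.5744
SD(Z) = √7.5744 ≈ 2.75

2.75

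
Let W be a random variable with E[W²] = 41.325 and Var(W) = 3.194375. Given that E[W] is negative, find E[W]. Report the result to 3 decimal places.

-6.175

(E[W])² = E[W²] − Var(W) = 41.325 − 3.194375 = 38.130625
E[W] = −√38.130625 = -6.175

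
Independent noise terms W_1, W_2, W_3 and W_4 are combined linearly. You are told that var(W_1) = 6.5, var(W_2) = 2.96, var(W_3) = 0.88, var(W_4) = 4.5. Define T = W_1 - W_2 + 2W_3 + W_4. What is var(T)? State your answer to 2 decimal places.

By independence, var(T) = (1)²var(W_1) + (-1)²var(W_2) + (2)²var(W_3) + (1)²var(W_4)
= (1)²·6.5 + (-1)²·2.96 + (2)²·0.88 + (1)²·4.5 = 17.48

17.48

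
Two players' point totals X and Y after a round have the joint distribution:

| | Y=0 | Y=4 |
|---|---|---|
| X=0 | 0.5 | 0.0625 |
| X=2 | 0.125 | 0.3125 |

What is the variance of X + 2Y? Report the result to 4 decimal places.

20.7344

E[X] = 0.875,  E[Y] = 1.5,  E[XY] = 2.5
V(X) = 1.75 − (0.875)² = 0.984375;  V(Y) = 6 − (1.5)² = 3.75
Cov(X,Y) = 2.5 − (0.875)(1.5) = 1.1875
V(X + 2Y) = (1)²·0.984375 + (2)²·3.75 + 2·(1)·(2)·1.1875 = 20.734375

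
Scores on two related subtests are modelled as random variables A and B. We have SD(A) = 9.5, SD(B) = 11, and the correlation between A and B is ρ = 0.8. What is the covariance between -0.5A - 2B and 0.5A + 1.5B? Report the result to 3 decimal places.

V(A) = (9.5)² = 90.25;  V(B) = (11)² = 121
cov(A,B) = ρ·SD(A)·SD(B) = 0.8·9.5·11 = 83.6
cov(-0.5A - 2B, 0.5A + 1.5B) = (-0.5)(0.5)V(A) + (-2)(1.5)V(B) + [(-0.5)(1.5) + (-2)(0.5)]cov(A,B)
= -0.25·90.25 + -3·121 + -1.75·83.6 = -531.8625

-531.863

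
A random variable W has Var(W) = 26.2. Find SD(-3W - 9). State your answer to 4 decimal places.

15.3558

Var(-3W - 9) = (-3)²·26.2 = 235.8
SD(-3W - 9) = √235.8 ≈ 15.3558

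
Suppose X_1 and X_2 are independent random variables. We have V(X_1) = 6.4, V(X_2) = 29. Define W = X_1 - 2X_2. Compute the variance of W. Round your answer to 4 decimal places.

122.4000

By independence, V(W) = (1)²V(X_1) + (-2)²V(X_2)
= (1)²·6.4 + (-2)²·29 = 122.4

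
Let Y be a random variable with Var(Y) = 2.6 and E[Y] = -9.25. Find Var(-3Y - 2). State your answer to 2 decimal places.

23.40

Var(-3Y - 2) = (-3)²·Var(Y) = 9·2.6 = 23.4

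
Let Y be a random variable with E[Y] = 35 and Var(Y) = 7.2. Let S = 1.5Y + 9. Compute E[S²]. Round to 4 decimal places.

3798.4500

E[1.5Y + 9] = 1.5·35 + 9 = 61.5
Var(1.5Y + 9) = (1.5)²·7.2 = 16.2
E[S²] = Var(S) + (E[S])² = 16.2 + (61.5)² = 3798.45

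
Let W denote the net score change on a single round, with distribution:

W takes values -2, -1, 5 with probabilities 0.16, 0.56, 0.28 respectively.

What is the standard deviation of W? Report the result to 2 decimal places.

2.82

E[W] = (-2)(0.16) + (-1)(0.56) + (5)(0.28) = 0.52
E[W²] = (-2)²(0.16) + (-1)²(0.56) + (5)²(0.28) = 8.2
Var(W) = E[W²] − (E[W])² = 8.2 − (0.52)² = 7.9296
sd(W) = √7.9296 ≈ 2.82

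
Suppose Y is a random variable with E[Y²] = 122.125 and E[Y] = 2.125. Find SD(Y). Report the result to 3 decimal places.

var(Y) = 122.125 − (2.125)² = 117.609375
SD(Y) = √117.609375 ≈ 10.845

10.845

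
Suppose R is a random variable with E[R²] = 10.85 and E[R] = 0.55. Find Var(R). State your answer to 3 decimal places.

10.548

Var(R) = 10.85 − (0.55)² = 10.5475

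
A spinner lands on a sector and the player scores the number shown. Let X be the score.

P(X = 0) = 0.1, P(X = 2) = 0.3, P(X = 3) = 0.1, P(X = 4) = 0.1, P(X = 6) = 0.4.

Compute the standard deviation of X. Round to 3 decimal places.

2.100

E[X] = (0)(0.1) + (2)(0.3) + (3)(0.1) + (4)(0.1) + (6)(0.4) = 3.7
E[X²] = (0)²(0.1) + (2)²(0.3) + (3)²(0.1) + (4)²(0.1) + (6)²(0.4) = 18.1
V(X) = E[X²] − (E[X])² = 18.1 − (3.7)² = 4.41
SD(X) = √4.41 ≈ 2.100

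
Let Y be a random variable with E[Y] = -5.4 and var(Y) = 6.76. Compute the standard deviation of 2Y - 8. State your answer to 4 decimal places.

var(2Y - 8) = (2)²·6.76 = 27.04
SD(2Y - 8) = √27.04 ≈ 5.2000

5.2000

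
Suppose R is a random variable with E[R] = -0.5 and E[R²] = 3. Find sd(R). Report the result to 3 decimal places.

1.658

V(R) = 3 − (-0.5)² = 2.75
sd(R) = √2.75 ≈ 1.658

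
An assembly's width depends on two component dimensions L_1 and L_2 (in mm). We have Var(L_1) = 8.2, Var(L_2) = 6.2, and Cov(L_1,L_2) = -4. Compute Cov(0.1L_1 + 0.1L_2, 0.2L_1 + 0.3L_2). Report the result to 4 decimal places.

Cov(0.1L_1 + 0.1L_2, 0.2L_1 + 0.3L_2) = (0.1)(0.2)Var(L_1) + (0.1)(0.3)Var(L_2) + [(0.1)(0.3) + (0.1)(0.2)]Cov(L_1,L_2)
= 0.02·8.2 + 0.03·6.2 + 0.05·-4 = 0.15

0.1500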